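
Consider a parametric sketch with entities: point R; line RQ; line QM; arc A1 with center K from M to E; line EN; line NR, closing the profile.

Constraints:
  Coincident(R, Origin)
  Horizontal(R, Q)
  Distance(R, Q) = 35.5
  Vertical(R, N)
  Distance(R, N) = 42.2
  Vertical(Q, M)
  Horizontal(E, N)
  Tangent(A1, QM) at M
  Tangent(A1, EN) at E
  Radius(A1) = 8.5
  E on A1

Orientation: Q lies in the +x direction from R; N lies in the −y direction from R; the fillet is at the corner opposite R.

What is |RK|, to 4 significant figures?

43.18

R is at the origin; R and Q share the same y with |RQ| = 35.5 and Q on the +x side, so Q = (35.50, 0.000). R and N share the same x with |RN| = 42.2 and N on the −y side, so N = (0.000, -42.20). The virtual corner opposite R is at (35.50, -42.20). A1 meets QM tangentially, so KM is at right angles to QM and since A1 is tangent to EN there, KE ⟂ EN, with radius 8.5, so the center K sits 8.5 in from both sides at K = (27.00, -33.70). Then |RK| = |K − R| = 43.18.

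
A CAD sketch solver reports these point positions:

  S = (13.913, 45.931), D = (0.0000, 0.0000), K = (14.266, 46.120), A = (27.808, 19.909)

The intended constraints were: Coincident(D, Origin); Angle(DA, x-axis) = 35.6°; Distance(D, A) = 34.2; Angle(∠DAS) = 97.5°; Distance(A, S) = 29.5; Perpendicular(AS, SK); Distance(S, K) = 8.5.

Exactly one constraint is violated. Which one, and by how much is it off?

Distance(S, K) = 8.5 — off by 8.10.

D = (0.00, 0.00) ✓; DA at 35.60° ✓; |DA| = 34.20 ✓; ∠DAS = 97.50° ✓; |AS| = 29.50 ✓; ∠(AS, SK) = 89.94° ✓; |SK| = 0.4004 ✗.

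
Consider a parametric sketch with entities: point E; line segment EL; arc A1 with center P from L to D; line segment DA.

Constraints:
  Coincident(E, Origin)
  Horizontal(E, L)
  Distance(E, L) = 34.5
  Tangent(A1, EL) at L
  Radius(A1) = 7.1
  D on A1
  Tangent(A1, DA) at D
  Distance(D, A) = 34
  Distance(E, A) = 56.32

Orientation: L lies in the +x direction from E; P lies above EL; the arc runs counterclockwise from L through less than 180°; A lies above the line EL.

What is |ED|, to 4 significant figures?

42.30

Checks: |EL| = 34.50 ✓; ∠(PL, LE) = 90.00° ✓; |PL| = 7.100 ✓; |PD| = 7.100 ✓; ∠(PD, DA) = 90.00° ✓; |DA| = 34.00 ✓; |EA| = 56.32 ✓.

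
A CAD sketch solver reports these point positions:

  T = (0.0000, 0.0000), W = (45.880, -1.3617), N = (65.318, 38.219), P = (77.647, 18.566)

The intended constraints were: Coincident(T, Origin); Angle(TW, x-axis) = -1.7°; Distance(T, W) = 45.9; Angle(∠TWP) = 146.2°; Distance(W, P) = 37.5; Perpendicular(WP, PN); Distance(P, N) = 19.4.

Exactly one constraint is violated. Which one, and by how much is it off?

Distance(P, N) = 19.4 — off by 3.80.

T = (0.00, 0.00) ✓; TW at -1.700° ✓; |TW| = 45.90 ✓; ∠TWP = 146.2° ✓; |WP| = 37.50 ✓; ∠(WP, PN) = 90.00° ✓; |PN| = 23.20 ✗.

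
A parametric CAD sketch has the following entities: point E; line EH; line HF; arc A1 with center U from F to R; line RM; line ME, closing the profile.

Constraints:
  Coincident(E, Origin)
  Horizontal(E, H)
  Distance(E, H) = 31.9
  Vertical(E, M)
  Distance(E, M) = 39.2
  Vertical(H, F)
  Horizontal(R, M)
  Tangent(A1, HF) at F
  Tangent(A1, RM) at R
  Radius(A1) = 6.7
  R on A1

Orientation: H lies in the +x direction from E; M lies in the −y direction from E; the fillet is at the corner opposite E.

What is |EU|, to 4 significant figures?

41.13

E and M share the same x with |EM| = 39.2 and M on the −y side, so M = (0.000, -39.20). The virtual corner opposite E is at (31.90, -39.20). Tangency of A1 to HF means the radius UF is perpendicular to HF and tangency of A1 to RM means the radius UR is perpendicular to RM, with radius 6.7, so the center U sits 6.7 in from both sides at U = (25.20, -32.50). Then |EU| = |U − E| = 41.13.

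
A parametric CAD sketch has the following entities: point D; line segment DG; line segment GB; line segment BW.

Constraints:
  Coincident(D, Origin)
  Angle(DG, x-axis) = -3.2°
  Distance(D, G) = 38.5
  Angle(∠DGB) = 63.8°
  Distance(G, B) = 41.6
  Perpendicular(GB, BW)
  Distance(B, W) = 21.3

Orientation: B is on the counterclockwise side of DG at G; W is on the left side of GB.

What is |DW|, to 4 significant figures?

27.94

D is at the origin; DG runs at -3.2° with length 38.5, so G = 38.5·(cos -3.2°, sin -3.2°) = (38.44, -2.149). ∠DGB = 63.8°, so GB runs at -3.2° + (180° − 63.8°) = 113.0° from the x-axis; with |GB| = 41.6, B = G + 41.6·(cos 113.0°, sin 113.0°) = (22.19, 36.14). GB is perpendicular to BW; with |BW| = 21.3 on the left of GB, W = B + 21.3·(-0.9205, -0.3907) = (2.579, 27.82). Then |DW| = |W − D| = 27.94.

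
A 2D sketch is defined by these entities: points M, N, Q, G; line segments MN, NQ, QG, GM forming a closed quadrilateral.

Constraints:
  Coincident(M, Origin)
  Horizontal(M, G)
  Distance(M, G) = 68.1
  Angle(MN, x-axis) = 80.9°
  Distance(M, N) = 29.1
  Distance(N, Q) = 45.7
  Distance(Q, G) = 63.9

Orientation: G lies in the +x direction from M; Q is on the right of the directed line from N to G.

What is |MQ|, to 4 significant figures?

18.13

Checks: |NQ| = 45.70 ✓; |QG| = 63.90 ✓.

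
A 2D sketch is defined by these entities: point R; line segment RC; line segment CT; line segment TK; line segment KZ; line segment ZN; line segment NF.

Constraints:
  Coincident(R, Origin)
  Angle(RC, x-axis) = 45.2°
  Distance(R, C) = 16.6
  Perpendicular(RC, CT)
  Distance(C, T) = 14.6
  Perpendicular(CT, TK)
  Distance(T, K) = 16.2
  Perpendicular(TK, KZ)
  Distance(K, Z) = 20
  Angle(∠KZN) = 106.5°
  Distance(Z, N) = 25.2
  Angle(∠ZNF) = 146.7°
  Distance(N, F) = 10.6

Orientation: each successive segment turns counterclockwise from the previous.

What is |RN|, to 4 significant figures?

27.59

R is at the origin; RC runs at 45.2° with length 16.6, so C = (11.70, 11.78). RC ⟂ CT, so CT runs at 135.2°; with |CT| = 14.6, T = (1.337, 22.07). CT is perpendicular to TK, so TK runs at -134.8°; with |TK| = 16.2, K = (-10.08, 10.57). TK ⟂ KZ, so KZ runs at -44.80°; with |KZ| = 20.0, Z = (4.114, -3.521). ∠KZN = 106.5° gives ZN at 28.70° from the x-axis; with |ZN| = 25.2, N = (26.22, 8.580). Then |RN| = |N − R| = 27.59.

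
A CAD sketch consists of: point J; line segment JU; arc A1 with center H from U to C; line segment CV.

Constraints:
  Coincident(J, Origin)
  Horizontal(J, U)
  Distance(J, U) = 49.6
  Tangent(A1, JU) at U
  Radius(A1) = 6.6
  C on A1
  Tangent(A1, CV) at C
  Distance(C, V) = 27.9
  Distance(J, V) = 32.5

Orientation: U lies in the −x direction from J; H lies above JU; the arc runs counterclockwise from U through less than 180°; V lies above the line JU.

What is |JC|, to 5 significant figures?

45.097

Checks: J = (0.00, 0.00) ✓; |HC| = 6.600 ✓; ∠(HC, CV) = 90.00° ✓; |CV| = 27.90 ✓; |JV| = 32.50 ✓.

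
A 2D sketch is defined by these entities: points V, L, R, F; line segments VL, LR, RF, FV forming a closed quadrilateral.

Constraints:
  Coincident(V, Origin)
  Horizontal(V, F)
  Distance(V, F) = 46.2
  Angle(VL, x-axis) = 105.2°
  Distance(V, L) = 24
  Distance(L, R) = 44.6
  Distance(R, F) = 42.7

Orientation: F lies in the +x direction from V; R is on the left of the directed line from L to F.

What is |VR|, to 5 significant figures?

53.677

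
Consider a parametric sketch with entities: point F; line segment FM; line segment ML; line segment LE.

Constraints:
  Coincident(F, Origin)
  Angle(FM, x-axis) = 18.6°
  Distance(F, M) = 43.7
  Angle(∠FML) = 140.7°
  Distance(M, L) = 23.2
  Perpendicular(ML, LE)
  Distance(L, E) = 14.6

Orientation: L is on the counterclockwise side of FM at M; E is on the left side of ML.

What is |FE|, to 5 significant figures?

58.498

F is at the origin; FM runs at 18.6° with length 43.7, so M = 43.7·(cos 18.6°, sin 18.6°) = (41.417, 13.939). ∠FML = 140.7°, so ML runs at 18.6° + (180° − 140.7°) = 57.900° from the x-axis; with |ML| = 23.2, L = M + 23.2·(cos 57.900°, sin 57.900°) = (53.746, 33.592). ML ⟂ LE; with |LE| = 14.6 on the left of ML, E = L + 14.6·(-0.84712, 0.53140) = (41.378, 41.350). Then |FE| = |E − F| = 58.498.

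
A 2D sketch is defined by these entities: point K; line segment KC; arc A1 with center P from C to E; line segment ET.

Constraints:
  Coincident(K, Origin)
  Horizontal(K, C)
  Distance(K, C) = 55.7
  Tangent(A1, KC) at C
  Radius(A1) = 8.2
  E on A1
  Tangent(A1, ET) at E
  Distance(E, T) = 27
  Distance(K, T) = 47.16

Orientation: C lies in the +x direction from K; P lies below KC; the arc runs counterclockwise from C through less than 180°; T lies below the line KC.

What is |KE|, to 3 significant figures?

48.5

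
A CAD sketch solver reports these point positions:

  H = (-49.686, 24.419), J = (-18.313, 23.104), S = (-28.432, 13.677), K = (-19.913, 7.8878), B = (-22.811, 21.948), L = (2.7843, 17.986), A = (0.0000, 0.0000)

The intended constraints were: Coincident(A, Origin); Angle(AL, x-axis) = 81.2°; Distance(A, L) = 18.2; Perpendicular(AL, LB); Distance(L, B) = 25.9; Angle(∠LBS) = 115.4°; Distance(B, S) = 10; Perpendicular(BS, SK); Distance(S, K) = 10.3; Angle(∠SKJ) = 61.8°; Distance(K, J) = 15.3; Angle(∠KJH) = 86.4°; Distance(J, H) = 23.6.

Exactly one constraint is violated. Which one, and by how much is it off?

Distance(J, H) = 23.6 — off by 7.80.

A = (0.00, 0.00) ✓; AL at 81.20° ✓; |AL| = 18.20 ✓; ∠(AL, LB) = 90.00° ✓; |LB| = 25.90 ✓; ∠LBS = 115.4° ✓; |BS| = 10.00 ✓; ∠(BS, SK) = 90.00° ✓; |SK| = 10.30 ✓; ∠SKJ = 61.80° ✓; |KJ| = 15.30 ✓; ∠KJH = 86.40° ✓; |JH| = 31.40 ✗.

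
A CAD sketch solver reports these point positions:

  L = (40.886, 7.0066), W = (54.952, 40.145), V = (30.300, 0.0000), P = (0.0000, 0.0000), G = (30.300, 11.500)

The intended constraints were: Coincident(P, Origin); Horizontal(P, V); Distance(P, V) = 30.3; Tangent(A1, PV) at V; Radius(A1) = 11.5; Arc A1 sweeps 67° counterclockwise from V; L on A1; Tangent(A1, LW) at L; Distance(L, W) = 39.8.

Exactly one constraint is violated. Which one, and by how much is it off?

Distance(L, W) = 39.8 — off by 3.80.

P = (0.00, 0.00) ✓; P.y = 0.00, V.y = 0.00 ✓; |PV| = 30.30 ✓; ∠(GV, VP) = 90.00° ✓; |GV| = 11.50 ✓; bearing(G→L) − bearing(G→V) = 67.00° ✓; |GL| = 11.50 ✓; ∠(GL, LW) = 90.00° ✓; |LW| = 36.00 ✗.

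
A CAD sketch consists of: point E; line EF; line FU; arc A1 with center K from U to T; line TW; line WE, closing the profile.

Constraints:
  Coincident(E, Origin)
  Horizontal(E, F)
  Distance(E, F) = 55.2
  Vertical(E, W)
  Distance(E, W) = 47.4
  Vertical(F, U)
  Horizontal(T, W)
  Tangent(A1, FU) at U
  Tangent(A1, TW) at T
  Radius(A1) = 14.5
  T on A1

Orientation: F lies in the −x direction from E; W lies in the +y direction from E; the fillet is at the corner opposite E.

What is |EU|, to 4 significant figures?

64.26

The virtual corner opposite E is at (-55.20, 47.40). Since A1 is tangent to FU there, KU ⟂ FU and the tangent condition forces KT to be normal to TW, with radius 14.5, so the center K sits 14.5 in from both sides at K = (-40.70, 32.90). That places the tangent points at U = (-55.20, 32.90) on FU and T = (-40.70, 47.40) on TW. Then |EU| = |U − E| = 64.26.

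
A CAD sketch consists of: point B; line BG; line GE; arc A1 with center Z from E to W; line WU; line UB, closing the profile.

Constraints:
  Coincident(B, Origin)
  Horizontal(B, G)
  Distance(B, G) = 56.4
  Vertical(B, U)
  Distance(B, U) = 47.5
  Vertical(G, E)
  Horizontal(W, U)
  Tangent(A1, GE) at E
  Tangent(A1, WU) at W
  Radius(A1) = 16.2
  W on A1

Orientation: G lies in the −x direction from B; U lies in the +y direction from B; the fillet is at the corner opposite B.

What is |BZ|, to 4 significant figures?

50.95

B is at the origin; BG is horizontal with |BG| = 56.4 and G on the −x side, so G = (-56.40, 0.000). B and U share the same x with |BU| = 47.5 and U on the +y side, so U = (0.000, 47.50). The virtual corner opposite B is at (-56.40, 47.50). The tangent condition forces ZE to be normal to GE and since A1 is tangent to WU there, ZW ⟂ WU, with radius 16.2, so the center Z sits 16.2 in from both sides at Z = (-40.20, 31.30). Then |BZ| = |Z − B| = 50.95.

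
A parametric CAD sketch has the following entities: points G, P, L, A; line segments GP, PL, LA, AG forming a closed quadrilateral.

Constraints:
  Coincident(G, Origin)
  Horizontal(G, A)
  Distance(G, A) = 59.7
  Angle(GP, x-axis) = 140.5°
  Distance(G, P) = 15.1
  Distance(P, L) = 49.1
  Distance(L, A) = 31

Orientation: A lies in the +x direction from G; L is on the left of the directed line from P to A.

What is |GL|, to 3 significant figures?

41.6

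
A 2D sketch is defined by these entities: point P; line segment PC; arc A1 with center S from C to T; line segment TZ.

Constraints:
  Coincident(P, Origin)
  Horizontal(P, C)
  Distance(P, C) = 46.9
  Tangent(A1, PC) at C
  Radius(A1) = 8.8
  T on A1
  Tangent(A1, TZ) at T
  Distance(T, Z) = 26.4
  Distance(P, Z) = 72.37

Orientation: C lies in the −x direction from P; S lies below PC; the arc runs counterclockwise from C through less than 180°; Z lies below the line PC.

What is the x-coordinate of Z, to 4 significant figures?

-66.50

P is at the origin; PC is horizontal with |PC| = 46.9 and C on the −x side, so C = (-46.90, 0.000). Tangency of A1 to PC means the radius SC is perpendicular to PC, so S = C + (0, -8.8) = (-46.90, -8.800). Since ST ⟂ TZ (tangency), |SZ| = √(8.8² + 26.4²) = 27.83 regardless of where T sits on A1. So Z lies on both circle(P, 72.37) and circle(S, 27.83); the below-PC intersection is Z = (-66.50, -28.56). T is the foot of the tangent from Z: T = (-54.79, -4.896).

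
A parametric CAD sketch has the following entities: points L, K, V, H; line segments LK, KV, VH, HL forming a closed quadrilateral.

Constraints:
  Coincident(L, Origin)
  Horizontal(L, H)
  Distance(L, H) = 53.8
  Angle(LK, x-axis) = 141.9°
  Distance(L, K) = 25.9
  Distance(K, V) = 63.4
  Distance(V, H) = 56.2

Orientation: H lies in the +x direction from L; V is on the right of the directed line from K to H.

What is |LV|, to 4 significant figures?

40.20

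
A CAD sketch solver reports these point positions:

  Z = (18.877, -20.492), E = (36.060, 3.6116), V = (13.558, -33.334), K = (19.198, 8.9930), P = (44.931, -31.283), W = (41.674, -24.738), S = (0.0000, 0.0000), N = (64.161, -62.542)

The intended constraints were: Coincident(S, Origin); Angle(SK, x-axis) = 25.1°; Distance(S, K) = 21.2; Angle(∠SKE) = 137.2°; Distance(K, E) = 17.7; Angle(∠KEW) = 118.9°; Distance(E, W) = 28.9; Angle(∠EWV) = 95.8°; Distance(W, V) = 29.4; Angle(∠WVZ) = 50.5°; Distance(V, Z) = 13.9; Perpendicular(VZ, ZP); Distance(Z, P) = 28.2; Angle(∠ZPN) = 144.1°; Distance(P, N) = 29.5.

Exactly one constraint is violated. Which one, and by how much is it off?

Distance(P, N) = 29.5 — off by 7.20.

S = (0.00, 0.00) ✓; SK at 25.10° ✓; |SK| = 21.20 ✓; ∠SKE = 137.2° ✓; |KE| = 17.70 ✓; ∠KEW = 118.9° ✓; |EW| = 28.90 ✓; ∠EWV = 95.80° ✓; |WV| = 29.40 ✓; ∠WVZ = 50.50° ✓; |VZ| = 13.90 ✓; ∠(VZ, ZP) = 90.00° ✓; |ZP| = 28.20 ✓; ∠ZPN = 144.1° ✓; |PN| = 36.70 ✗.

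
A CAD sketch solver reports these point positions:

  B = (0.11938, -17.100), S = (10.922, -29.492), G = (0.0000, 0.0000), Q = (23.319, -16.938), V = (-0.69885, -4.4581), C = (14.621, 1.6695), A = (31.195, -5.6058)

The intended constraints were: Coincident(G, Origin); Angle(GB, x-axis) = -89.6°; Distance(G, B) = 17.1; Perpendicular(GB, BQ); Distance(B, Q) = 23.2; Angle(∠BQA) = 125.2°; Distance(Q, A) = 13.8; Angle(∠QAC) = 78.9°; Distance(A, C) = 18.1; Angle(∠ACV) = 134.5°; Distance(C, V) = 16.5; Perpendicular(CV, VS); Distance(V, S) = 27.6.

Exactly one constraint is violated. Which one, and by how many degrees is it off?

Perpendicular(CV, VS) — off by 3.10°.

G = (0.00, 0.00) ✓; GB at -89.60° ✓; |GB| = 17.10 ✓; ∠(GB, BQ) = 90.00° ✓; |BQ| = 23.20 ✓; ∠BQA = 125.2° ✓; |QA| = 13.80 ✓; ∠QAC = 78.90° ✓; |AC| = 18.10 ✓; ∠ACV = 134.5° ✓; |CV| = 16.50 ✓; ∠(CV, VS) = 93.10° ✗; |VS| = 27.60 ✓.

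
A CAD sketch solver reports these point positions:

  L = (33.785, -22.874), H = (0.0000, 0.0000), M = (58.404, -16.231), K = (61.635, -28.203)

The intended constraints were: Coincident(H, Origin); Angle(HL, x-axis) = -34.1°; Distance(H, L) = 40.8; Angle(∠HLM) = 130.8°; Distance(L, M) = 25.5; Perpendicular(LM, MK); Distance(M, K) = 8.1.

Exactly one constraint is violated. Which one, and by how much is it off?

Distance(M, K) = 8.1 — off by 4.30.

H = (0.00, 0.00) ✓; HL at -34.10° ✓; |HL| = 40.80 ✓; ∠HLM = 130.8° ✓; |LM| = 25.50 ✓; ∠(LM, MK) = 90.00° ✓; |MK| = 12.40 ✗.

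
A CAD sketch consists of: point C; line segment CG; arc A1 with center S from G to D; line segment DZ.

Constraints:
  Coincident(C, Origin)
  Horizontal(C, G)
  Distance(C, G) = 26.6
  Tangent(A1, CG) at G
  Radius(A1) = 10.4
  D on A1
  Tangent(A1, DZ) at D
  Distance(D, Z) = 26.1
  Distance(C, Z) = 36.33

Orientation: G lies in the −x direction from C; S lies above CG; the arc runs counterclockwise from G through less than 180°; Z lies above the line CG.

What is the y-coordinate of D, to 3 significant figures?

8.62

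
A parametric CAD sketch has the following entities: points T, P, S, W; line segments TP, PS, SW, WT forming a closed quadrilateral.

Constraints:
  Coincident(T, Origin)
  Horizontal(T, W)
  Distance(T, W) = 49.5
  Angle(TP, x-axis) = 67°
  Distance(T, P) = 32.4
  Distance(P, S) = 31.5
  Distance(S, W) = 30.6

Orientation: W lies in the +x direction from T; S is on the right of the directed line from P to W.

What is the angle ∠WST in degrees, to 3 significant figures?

175°

Checks: |PS| = 31.50 ✓; |SW| = 30.60 ✓.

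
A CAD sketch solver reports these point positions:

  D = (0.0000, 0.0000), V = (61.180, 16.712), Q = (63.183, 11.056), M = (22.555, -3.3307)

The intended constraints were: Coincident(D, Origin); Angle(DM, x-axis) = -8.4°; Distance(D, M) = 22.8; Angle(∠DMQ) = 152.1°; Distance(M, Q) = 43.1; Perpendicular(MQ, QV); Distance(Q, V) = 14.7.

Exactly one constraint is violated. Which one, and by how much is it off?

Distance(Q, V) = 14.7 — off by 8.70.

D = (0.00, 0.00) ✓; DM at -8.400° ✓; |DM| = 22.80 ✓; ∠DMQ = 152.1° ✓; |MQ| = 43.10 ✓; ∠(MQ, QV) = 90.00° ✓; |QV| = 6.000 ✗.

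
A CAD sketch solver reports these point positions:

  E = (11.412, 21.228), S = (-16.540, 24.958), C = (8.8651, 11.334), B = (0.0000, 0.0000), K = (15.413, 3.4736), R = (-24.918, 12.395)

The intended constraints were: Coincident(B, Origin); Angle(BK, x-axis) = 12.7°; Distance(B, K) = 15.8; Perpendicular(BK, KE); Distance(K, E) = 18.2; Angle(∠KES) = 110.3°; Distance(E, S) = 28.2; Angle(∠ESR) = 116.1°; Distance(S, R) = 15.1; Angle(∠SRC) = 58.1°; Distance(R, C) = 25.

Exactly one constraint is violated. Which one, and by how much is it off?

Distance(R, C) = 25 — off by 8.80.

B = (0.00, 0.00) ✓; BK at 12.70° ✓; |BK| = 15.80 ✓; ∠(BK, KE) = 90.00° ✓; |KE| = 18.20 ✓; ∠KES = 110.3° ✓; |ES| = 28.20 ✓; ∠ESR = 116.1° ✓; |SR| = 15.10 ✓; ∠SRC = 58.10° ✓; |RC| = 33.80 ✗.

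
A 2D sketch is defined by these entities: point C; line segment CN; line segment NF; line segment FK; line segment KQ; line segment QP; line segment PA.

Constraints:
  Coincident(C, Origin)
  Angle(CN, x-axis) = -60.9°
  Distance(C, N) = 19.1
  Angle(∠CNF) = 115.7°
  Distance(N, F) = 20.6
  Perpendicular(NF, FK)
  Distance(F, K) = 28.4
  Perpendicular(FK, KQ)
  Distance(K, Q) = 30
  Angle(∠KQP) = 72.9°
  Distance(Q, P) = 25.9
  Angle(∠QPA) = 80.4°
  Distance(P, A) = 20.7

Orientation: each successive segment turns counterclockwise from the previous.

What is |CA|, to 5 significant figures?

25.353

∠KQP = 72.9° gives QP at -69.500° from the x-axis; with |QP| = 25.9, P = (7.2916, -13.156). ∠QPA = 80.4° gives PA at 30.100° from the x-axis; with |PA| = 20.7, A = (25.200, -2.7751). Then |CA| = |A − C| = 25.353.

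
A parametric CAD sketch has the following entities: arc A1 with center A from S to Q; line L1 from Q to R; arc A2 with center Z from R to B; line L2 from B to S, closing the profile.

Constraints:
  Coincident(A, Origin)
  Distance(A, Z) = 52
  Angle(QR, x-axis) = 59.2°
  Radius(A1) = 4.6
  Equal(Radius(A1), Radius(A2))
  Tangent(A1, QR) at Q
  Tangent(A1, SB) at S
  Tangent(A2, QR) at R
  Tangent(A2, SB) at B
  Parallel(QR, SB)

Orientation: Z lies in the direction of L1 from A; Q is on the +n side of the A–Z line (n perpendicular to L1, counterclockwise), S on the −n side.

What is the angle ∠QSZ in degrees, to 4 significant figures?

84.94°

A is at the origin and Z lies 52.0 along u from A, so Z = 52.0·u = (26.63, 44.67). Tangency of A1 to both parallel lines with radius 4.6 puts Q and S at A ± 4.6·n: Q = (-3.951, 2.355), S = (3.951, -2.355). Then cos ∠QSZ = SQ·SZ / (|SQ||SZ|), giving 84.94°.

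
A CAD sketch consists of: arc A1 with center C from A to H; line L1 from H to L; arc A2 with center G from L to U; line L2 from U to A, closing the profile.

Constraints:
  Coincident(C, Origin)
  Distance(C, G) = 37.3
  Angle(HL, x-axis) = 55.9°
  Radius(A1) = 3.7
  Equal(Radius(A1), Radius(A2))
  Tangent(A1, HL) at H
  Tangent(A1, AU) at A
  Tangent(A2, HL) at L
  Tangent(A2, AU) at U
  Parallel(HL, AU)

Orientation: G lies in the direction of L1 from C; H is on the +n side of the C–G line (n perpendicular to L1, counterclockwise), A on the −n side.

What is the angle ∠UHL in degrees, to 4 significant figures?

11.22°

The slot axis is L1's direction at 55.9°, so u = (cos 55.9°, sin 55.9°) = (0.5606, 0.8281) and n = (−sin 55.9°, cos 55.9°) = (-0.8281, 0.5606). C is at the origin and G lies 37.3 along u from C, so G = 37.3·u = (20.91, 30.89). Tangency of A1 to both parallel lines with radius 3.7 puts H and A at C ± 3.7·n: H = (-3.064, 2.074), A = (3.064, -2.074). Equal radii place L and U the same way about G: L = G + 3.7·n = (17.85, 32.96), U = G − 3.7·n = (23.98, 28.81). Then cos ∠UHL = HU·HL / (|HU||HL|), giving 11.22°.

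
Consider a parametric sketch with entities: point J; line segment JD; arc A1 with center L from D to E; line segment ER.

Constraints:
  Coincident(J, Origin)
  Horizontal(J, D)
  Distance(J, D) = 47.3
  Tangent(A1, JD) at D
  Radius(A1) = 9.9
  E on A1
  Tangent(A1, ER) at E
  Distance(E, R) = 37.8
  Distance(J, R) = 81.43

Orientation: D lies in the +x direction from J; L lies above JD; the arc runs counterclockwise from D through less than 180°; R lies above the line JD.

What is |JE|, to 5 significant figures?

56.926

Checks: |LD| = 9.900 ✓; |LE| = 9.900 ✓; ∠(LE, ER) = 90.00° ✓; |ER| = 37.80 ✓; |JR| = 81.43 ✓.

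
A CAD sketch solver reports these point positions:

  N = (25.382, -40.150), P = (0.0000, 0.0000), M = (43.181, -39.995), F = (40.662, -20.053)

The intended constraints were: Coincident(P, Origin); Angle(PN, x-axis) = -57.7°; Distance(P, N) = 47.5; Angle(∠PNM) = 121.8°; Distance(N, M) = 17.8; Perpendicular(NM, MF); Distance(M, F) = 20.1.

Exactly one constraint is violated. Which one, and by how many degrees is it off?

Perpendicular(NM, MF) — off by 6.70°.

P = (0.00, 0.00) ✓; PN at -57.70° ✓; |PN| = 47.50 ✓; ∠PNM = 121.8° ✓; |NM| = 17.80 ✓; ∠(NM, MF) = 96.70° ✗; |MF| = 20.10 ✓.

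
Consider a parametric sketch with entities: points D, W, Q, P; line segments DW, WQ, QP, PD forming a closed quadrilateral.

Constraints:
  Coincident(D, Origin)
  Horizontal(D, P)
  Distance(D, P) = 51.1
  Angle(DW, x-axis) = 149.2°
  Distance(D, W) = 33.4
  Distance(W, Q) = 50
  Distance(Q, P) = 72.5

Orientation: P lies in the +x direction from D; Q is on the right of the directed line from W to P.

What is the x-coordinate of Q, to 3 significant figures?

-14.5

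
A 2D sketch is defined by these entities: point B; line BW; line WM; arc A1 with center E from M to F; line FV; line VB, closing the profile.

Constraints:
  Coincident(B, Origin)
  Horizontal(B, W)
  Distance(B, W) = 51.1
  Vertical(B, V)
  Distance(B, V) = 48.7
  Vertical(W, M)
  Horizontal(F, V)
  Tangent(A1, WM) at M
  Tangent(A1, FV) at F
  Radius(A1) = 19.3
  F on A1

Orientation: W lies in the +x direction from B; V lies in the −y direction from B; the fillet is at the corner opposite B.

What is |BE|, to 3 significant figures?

43.3

B is at the origin; BW is horizontal with |BW| = 51.1 and W on the +x side, so W = (51.1, 0.00). BV is vertical with |BV| = 48.7 and V on the −y side, so V = (0.00, -48.7). The virtual corner opposite B is at (51.1, -48.7). A1 meets WM tangentially, so EM is at right angles to WM and A1 meets FV tangentially, so EF is at right angles to FV, with radius 19.3, so the center E sits 19.3 in from both sides at E = (31.8, -29.4). Then |BE| = |E − B| = 43.3.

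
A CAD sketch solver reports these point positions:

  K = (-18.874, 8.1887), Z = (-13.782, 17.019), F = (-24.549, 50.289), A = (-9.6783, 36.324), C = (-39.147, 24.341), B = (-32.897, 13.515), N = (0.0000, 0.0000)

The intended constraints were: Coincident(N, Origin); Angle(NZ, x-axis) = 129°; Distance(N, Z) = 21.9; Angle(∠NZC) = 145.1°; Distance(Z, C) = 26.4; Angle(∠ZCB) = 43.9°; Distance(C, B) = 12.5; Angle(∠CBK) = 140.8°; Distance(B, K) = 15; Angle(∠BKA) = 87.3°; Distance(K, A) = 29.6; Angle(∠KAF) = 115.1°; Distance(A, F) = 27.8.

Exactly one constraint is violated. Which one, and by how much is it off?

Distance(A, F) = 27.8 — off by 7.40.

N = (0.00, 0.00) ✓; NZ at 129.0° ✓; |NZ| = 21.90 ✓; ∠NZC = 145.1° ✓; |ZC| = 26.40 ✓; ∠ZCB = 43.90° ✓; |CB| = 12.50 ✓; ∠CBK = 140.8° ✓; |BK| = 15.00 ✓; ∠BKA = 87.30° ✓; |KA| = 29.60 ✓; ∠KAF = 115.1° ✓; |AF| = 20.40 ✗.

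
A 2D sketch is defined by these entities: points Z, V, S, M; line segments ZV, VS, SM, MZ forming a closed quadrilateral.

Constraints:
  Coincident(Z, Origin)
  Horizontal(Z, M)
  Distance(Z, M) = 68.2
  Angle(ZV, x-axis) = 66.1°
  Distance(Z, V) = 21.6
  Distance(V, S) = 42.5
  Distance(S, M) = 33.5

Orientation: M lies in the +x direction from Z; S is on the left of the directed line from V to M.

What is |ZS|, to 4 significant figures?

57.80

Checks: |VS| = 42.50 ✓; |SM| = 33.50 ✓.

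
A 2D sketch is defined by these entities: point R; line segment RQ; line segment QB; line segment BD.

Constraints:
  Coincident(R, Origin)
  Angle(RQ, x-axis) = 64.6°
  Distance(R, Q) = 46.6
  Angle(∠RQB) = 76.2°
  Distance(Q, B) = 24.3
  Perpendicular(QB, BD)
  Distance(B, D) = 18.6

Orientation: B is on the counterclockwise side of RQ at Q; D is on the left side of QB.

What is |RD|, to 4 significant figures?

29.74

R is at the origin; RQ runs at 64.6° with length 46.6, so Q = 46.6·(cos 64.6°, sin 64.6°) = (19.99, 42.10). ∠RQB = 76.2°, so QB runs at 64.6° + (180° − 76.2°) = 168.4° from the x-axis; with |QB| = 24.3, B = Q + 24.3·(cos 168.4°, sin 168.4°) = (-3.815, 46.98). QB is perpendicular to BD; with |BD| = 18.6 on the left of QB, D = B + 18.6·(-0.2011, -0.9796) = (-7.555, 28.76). Then |RD| = |D − R| = 29.74.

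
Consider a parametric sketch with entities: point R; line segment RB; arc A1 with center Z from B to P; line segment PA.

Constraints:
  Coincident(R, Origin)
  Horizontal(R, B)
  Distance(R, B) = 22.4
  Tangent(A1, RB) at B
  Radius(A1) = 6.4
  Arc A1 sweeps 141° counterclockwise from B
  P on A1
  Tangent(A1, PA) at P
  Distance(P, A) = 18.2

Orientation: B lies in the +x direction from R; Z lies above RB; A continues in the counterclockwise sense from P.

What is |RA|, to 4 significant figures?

25.92

On A1, B sits at bearing -90° from Z; a 141° counterclockwise sweep puts P at bearing 51°, so P = Z + 6.4·(cos 51°, sin 51°) = (26.43, 11.37). Tangency of A1 to PA means the radius ZP is perpendicular to PA, so PA runs along (−sin 51°, cos 51°); with |PA| = 18.2, A = (12.28, 22.83). Then |RA| = |A − R| = 25.92.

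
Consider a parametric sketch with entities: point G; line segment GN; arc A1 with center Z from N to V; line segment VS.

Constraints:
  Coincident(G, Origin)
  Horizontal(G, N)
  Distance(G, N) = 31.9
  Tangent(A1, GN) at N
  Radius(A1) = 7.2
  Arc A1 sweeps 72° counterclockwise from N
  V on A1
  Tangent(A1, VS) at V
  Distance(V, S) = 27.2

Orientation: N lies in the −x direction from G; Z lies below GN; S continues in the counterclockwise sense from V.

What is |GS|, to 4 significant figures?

56.34

On A1, N sits at bearing 90° from Z; a 72° counterclockwise sweep puts V at bearing 162°, so V = Z + 7.2·(cos 162°, sin 162°) = (-38.75, -4.975). The tangent condition forces ZV to be normal to VS, so VS runs along (−sin 162°, cos 162°); with |VS| = 27.2, S = (-47.15, -30.84). Then |GS| = |S − G| = 56.34.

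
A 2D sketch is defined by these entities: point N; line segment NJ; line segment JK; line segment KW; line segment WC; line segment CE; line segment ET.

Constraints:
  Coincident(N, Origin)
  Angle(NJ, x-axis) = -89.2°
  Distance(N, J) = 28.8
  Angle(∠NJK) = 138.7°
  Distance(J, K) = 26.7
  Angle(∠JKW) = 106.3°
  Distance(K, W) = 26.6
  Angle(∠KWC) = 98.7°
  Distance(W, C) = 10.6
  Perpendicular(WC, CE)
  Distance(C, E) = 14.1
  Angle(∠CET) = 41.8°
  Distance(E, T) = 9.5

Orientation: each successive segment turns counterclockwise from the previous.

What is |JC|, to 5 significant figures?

38.779

∠JKW = 106.3° gives KW at 25.800° from the x-axis; with |KW| = 26.6, W = (42.251, -37.031). ∠KWC = 98.7° gives WC at 107.10° from the x-axis; with |WC| = 10.6, C = (39.134, -26.899). Then |JC| = |C − J| = 38.779.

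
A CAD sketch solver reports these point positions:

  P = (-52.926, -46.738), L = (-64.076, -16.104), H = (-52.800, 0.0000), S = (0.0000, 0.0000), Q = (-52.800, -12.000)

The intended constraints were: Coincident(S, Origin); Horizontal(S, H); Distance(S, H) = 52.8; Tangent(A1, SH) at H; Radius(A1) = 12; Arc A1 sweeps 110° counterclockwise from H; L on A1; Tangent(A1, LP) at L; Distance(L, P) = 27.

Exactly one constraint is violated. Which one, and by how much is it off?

Distance(L, P) = 27 — off by 5.60.

S = (0.00, 0.00) ✓; S.y = 0.00, H.y = 0.00 ✓; |SH| = 52.80 ✓; ∠(QH, HS) = 90.00° ✓; |QH| = 12.00 ✓; bearing(Q→L) − bearing(Q→H) = 110.0° ✓; |QL| = 12.00 ✓; ∠(QL, LP) = 90.00° ✓; |LP| = 32.60 ✗.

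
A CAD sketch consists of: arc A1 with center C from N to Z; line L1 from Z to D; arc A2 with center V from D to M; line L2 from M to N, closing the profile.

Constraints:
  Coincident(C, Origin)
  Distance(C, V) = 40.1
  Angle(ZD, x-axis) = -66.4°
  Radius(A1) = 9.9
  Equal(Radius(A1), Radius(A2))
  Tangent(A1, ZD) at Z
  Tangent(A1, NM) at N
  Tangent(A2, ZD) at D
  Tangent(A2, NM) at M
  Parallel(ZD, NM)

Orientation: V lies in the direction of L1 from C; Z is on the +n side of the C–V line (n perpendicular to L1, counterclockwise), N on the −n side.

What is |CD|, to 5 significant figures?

41.304

The slot axis is L1's direction at -66.4°, so u = (cos -66.4°, sin -66.4°) = (0.40035, -0.91636) and n = (−sin -66.4°, cos -66.4°) = (0.91636, 0.40035). C is at the origin and V lies 40.1 along u from C, so V = 40.1·u = (16.054, -36.746). Tangency of A1 to both parallel lines with radius 9.9 puts Z and N at C ± 9.9·n: Z = (9.0720, 3.9635), N = (-9.0720, -3.9635). Equal radii place D and M the same way about V: D = V + 9.9·n = (25.126, -32.783), M = V − 9.9·n = (6.9820, -40.710). Then |CD| = |D − C| = 41.304.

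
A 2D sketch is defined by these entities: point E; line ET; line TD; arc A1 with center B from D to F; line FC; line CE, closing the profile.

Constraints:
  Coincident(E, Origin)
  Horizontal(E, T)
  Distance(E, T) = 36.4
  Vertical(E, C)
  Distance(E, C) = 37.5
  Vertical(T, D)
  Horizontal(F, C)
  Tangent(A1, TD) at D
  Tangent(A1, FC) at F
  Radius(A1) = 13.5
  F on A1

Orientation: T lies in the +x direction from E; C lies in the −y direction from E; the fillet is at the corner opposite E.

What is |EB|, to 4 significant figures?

33.17

E is at the origin; E and T share the same y with |ET| = 36.4 and T on the +x side, so T = (36.40, 0.000). EC is vertical with |EC| = 37.5 and C on the −y side, so C = (0.000, -37.50). The virtual corner opposite E is at (36.40, -37.50). A1 meets TD tangentially, so BD is at right angles to TD and since A1 is tangent to FC there, BF ⟂ FC, with radius 13.5, so the center B sits 13.5 in from both sides at B = (22.90, -24.00). Then |EB| = |B − E| = 33.17.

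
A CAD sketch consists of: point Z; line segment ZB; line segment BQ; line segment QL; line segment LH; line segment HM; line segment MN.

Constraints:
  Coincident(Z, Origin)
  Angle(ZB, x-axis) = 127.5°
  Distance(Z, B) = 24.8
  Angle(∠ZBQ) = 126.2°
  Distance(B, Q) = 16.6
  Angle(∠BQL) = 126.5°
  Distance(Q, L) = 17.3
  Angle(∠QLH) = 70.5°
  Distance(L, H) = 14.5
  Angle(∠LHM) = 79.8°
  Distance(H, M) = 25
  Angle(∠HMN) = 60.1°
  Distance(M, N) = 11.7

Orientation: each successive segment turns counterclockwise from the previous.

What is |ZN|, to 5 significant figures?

41.794

∠LHM = 79.8° gives HM at 84.500° from the x-axis; with |HM| = 25.0, M = (-25.310, 26.123). ∠HMN = 60.1° gives MN at -155.60° from the x-axis; with |MN| = 11.7, N = (-35.965, 21.290). Then |ZN| = |N − Z| = 41.794.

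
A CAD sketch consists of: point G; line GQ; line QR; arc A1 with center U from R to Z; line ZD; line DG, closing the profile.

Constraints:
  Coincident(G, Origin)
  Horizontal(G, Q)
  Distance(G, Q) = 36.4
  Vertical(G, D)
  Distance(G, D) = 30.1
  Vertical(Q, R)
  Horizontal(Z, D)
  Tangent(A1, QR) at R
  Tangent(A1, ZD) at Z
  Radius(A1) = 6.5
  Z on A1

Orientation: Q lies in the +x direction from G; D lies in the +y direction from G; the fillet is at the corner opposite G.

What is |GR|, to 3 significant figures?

43.4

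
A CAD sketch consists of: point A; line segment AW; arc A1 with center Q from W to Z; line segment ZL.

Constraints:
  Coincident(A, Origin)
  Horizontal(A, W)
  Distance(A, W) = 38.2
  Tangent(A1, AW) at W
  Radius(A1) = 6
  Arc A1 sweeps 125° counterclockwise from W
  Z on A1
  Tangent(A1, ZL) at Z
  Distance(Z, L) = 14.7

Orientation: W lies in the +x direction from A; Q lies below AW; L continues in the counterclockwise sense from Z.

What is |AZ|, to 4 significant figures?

34.60

A is at the origin; A and W share the same y with |AW| = 38.2 and W on the +x side, so W = (38.20, 0.000). Since A1 is tangent to AW there, QW ⟂ AW, so Q = W + (0, -6) = (38.20, -6.000). On A1, W sits at bearing 90° from Q; a 125° counterclockwise sweep puts Z at bearing 215°, so Z = Q + 6.0·(cos 215°, sin 215°) = (33.29, -9.441). Then |AZ| = |Z − A| = 34.60.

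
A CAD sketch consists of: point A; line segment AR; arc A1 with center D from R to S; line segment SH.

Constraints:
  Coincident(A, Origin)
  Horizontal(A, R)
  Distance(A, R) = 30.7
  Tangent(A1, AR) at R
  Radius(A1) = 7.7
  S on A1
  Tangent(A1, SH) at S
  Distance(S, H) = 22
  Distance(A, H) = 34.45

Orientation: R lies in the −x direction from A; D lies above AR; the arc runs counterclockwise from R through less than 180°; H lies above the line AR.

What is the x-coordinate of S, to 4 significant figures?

-23.09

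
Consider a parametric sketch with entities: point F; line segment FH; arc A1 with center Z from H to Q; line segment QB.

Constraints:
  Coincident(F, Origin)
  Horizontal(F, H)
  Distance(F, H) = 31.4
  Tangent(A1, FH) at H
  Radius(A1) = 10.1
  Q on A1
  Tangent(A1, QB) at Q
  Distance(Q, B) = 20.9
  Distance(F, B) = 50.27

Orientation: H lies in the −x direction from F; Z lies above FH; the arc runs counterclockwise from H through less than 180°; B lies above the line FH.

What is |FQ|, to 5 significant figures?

29.583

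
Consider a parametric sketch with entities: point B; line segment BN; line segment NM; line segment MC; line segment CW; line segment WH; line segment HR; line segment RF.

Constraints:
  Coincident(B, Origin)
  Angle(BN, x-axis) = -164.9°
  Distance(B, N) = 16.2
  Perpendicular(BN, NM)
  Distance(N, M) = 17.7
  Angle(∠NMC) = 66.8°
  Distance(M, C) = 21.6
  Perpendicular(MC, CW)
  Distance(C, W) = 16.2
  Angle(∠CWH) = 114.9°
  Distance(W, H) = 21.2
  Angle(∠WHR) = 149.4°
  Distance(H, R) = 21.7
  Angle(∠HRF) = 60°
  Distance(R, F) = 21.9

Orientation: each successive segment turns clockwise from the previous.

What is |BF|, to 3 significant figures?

28.7

B is at the origin; BN runs at -164.9° with length 16.2, so N = (-15.6, -4.22). BN ⟂ NM, so NM runs at 105°; with |NM| = 17.7, M = (-20.3, 12.9). ∠NMC = 66.8° gives MC at -8.10° from the x-axis; with |MC| = 21.6, C = (1.13, 9.83). MC ⟂ CW, so CW runs at -98.1°; with |CW| = 16.2, W = (-1.15, -6.21). ∠CWH = 114.9° gives WH at -163° from the x-axis; with |WH| = 21.2, H = (-21.4, -12.3). ∠WHR = 149.4° gives HR at 166° from the x-axis; with |HR| = 21.7, R = (-42.5, -7.16). ∠HRF = 60.0° gives RF at 46.2° from the x-axis; with |RF| = 21.9, F = (-27.4, 8.64). Then |BF| = |F − B| = 28.7.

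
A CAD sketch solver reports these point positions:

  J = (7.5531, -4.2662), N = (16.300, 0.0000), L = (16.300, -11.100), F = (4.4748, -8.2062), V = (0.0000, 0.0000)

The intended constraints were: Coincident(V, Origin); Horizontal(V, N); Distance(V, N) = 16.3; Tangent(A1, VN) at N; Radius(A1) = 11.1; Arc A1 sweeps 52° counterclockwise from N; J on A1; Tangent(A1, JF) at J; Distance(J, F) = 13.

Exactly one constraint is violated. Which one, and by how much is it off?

Distance(J, F) = 13 — off by 8.00.

V = (0.00, 0.00) ✓; V.y = 0.00, N.y = 0.00 ✓; |VN| = 16.30 ✓; ∠(LN, NV) = 90.00° ✓; |LN| = 11.10 ✓; bearing(L→J) − bearing(L→N) = 52.00° ✓; |LJ| = 11.10 ✓; ∠(LJ, JF) = 90.00° ✓; |JF| = 5.000 ✗.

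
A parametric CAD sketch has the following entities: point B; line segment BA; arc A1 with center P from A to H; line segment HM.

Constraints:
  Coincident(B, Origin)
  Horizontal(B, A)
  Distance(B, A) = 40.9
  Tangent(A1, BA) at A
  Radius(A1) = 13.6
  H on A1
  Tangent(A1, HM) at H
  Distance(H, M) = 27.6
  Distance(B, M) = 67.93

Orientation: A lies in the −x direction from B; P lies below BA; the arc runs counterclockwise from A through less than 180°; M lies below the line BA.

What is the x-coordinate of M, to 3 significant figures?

-53.7

B is at the origin; BA is horizontal with |BA| = 40.9 and A on the −x side, so A = (-40.9, 0.00). The tangent condition forces PA to be normal to BA, so P = A + (0, -13.6) = (-40.9, -13.6). Since PH ⟂ HM (tangency), |PM| = √(13.6² + 27.6²) = 30.8 regardless of where H sits on A1. So M lies on both circle(B, 67.93) and circle(P, 30.8); the below-BA intersection is M = (-53.7, -41.6). H is the foot of the tangent from M: H = (-54.5, -14.0).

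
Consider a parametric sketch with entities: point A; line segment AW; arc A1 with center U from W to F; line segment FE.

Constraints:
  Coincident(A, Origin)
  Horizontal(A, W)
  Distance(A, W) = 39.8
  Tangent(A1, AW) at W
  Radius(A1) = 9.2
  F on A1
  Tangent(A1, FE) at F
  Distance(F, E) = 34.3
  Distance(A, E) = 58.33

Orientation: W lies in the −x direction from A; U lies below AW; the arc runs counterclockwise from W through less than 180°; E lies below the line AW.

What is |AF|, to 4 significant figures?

50.01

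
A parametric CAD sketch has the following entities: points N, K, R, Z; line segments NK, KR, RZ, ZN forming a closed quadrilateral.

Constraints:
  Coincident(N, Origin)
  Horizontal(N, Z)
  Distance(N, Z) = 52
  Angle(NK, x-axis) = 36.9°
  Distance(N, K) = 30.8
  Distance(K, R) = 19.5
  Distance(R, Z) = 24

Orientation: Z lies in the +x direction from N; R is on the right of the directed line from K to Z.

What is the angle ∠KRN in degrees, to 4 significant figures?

78.56°

Checks: |KR| = 19.50 ✓; |RZ| = 24.00 ✓.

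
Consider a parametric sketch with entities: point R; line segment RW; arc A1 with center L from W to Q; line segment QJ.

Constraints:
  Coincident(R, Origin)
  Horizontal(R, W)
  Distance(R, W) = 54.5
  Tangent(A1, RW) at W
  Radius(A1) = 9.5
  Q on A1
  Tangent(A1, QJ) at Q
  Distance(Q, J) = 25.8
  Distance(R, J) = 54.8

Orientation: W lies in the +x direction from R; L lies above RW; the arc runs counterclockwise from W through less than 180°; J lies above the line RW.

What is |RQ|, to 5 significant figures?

63.278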